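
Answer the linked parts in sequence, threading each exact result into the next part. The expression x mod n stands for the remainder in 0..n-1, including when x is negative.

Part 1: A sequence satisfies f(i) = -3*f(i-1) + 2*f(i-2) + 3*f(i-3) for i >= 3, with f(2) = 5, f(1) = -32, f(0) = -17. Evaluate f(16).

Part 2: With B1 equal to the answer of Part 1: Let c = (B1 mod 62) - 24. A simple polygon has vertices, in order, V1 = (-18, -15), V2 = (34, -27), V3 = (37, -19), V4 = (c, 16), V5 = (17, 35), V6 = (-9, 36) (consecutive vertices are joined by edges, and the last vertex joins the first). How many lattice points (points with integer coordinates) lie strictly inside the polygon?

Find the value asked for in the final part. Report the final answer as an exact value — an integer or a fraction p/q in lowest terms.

Part 1: f(3) = -3*(5) + 2*(-32) + 3*(-17) = -130; iterating: f(3)=-130, f(4)=304, f(5)=-1157, f(6)=3689, f(7)=-12469, f(8)=41314, f(9)=-137813, f(10)=458660, f(11)=-1527664, f(12)=5086873, f(13)=-16939967, f(14)=56410655, f(15)=-187851280, f(16)=625555249; answer 625555249
Part 2: B1 = 625555249; c = 25; cross terms: (-18*-27 - 34*-15)=996, (34*-19 - 37*-27)=353, (37*16 - 25*-19)=1067, (25*35 - 17*16)=603, (17*36 - -9*35)=927, (-9*-15 - -18*36)=783; twice the area = |4729| = 4729; area = 4729/2; boundary points = 4 + 1 + 1 + 1 + 1 + 3 = 11; strictly interior points = area - boundary/2 + 1 = 2360; answer 2360

2360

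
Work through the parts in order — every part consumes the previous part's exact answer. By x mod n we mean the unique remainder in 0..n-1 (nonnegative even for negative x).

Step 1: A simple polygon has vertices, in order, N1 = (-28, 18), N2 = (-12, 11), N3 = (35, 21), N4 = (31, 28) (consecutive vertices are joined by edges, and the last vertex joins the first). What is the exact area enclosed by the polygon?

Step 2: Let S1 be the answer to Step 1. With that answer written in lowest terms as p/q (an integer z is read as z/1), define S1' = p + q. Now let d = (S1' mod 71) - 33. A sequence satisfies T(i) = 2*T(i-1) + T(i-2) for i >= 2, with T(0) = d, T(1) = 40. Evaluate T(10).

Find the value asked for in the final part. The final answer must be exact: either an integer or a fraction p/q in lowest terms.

Step 1: cross terms: (-28*11 - -12*18)=-92, (-12*21 - 35*11)=-637, (35*28 - 31*21)=329, (31*18 - -28*28)=1342; twice the area = |942| = 942; area = 471; answer 471
Step 2: S1 = 471; threaded value p + q = 472; d = 13; T(2) = 2*(40) + 1*(13) = 93; iterating: T(2)=93, T(3)=226, T(4)=545, T(5)=1316, T(6)=3177, T(7)=7670, T(8)=18517, T(9)=44704, T(10)=107925; answer 107925

107925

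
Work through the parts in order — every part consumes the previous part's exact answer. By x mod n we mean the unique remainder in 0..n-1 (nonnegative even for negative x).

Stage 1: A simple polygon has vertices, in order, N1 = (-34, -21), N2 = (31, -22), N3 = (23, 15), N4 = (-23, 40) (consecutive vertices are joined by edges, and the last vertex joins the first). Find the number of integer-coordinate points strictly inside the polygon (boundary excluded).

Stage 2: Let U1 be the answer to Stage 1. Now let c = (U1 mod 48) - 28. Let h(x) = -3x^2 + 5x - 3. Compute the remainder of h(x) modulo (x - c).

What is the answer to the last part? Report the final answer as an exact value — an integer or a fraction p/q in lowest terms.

-2161

Stage 1: cross terms: (-34*-22 - 31*-21)=1399, (31*15 - 23*-22)=971, (23*40 - -23*15)=1265, (-23*-21 - -34*40)=1843; twice the area = |5478| = 5478; area = 2739; boundary points = 1 + 1 + 1 + 1 = 4; strictly interior points = area - boundary/2 + 1 = 2738; answer 2738
Stage 2: U1 = 2738; c = -26; remainder = value at the root: -3*(-26)^2 + 5*(-26)^1 - 3 = (-2028) + (-130) + (-3) = -2161; answer -2161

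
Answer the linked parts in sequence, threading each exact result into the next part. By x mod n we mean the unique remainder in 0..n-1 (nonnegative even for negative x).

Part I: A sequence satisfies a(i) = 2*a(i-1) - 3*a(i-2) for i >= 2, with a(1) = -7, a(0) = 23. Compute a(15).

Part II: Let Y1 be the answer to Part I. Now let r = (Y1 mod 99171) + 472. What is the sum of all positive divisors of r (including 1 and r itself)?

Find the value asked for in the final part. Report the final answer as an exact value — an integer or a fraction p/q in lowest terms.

Part I: a(2) = 2*(-7) - 3*(23) = -83; iterating: a(2)=-83, a(3)=-145, a(4)=-41, a(5)=353, a(6)=829, a(7)=599, a(8)=-1289, a(9)=-4375, a(10)=-4883, a(11)=3359, a(12)=21367, a(13)=32657, a(14)=1213, a(15)=-95545; answer -95545
Part II: Y1 = -95545; r = 4098; 4098 = 2 * 3 * 683; sigma = (1 + 2) * (1 + 3) * (1 + 683) = 3 * 4 * 684 = 8208; answer 8208

8208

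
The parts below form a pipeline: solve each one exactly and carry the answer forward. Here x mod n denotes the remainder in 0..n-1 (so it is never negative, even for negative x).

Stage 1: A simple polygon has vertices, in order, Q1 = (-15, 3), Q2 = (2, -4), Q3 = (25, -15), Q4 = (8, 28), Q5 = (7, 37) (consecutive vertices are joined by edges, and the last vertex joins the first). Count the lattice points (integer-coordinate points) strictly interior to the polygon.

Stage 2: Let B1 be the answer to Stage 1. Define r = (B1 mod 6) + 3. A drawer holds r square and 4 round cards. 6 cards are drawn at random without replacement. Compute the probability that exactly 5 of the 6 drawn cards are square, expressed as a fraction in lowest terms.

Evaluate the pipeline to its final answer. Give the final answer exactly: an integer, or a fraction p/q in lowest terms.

2/11

Stage 1: cross terms: (-15*-4 - 2*3)=54, (2*-15 - 25*-4)=70, (25*28 - 8*-15)=820, (8*37 - 7*28)=100, (7*3 - -15*37)=576; twice the area = |1620| = 1620; area = 810; boundary points = 1 + 1 + 1 + 1 + 2 = 6; strictly interior points = area - boundary/2 + 1 = 808; answer 808
Stage 2: B1 = 808; r = 7; total draws C(11,6) = 462; favorable C(7,5)*C(4,1) = 84; P = 2/11; answer 2/11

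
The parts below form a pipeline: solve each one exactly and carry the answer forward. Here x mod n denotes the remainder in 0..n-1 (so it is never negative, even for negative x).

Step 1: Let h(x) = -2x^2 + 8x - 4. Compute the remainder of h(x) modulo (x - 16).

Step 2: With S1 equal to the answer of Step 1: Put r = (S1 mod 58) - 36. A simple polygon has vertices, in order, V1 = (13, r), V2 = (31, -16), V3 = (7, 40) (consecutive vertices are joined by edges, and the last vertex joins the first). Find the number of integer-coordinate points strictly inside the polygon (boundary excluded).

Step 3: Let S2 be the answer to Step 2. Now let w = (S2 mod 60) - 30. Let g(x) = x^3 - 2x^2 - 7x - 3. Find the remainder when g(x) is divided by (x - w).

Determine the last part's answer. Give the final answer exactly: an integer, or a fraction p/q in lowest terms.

Step 1: remainder = value at the root: -2*(16)^2 + 8*(16)^1 - 4 = (-512) + (128) + (-4) = -388; answer -388
Step 2: S1 = -388; r = -18; cross terms: (13*-16 - 31*-18)=350, (31*40 - 7*-16)=1352, (7*-18 - 13*40)=-646; twice the area = |1056| = 1056; area = 528; boundary points = 2 + 8 + 2 = 12; strictly interior points = area - boundary/2 + 1 = 523; answer 523
Step 3: S2 = 523; w = 13; remainder = value at the root: 1*(13)^3 - 2*(13)^2 - 7*(13)^1 - 3 = (2197) + (-338) + (-91) + (-3) = 1765; answer 1765

1765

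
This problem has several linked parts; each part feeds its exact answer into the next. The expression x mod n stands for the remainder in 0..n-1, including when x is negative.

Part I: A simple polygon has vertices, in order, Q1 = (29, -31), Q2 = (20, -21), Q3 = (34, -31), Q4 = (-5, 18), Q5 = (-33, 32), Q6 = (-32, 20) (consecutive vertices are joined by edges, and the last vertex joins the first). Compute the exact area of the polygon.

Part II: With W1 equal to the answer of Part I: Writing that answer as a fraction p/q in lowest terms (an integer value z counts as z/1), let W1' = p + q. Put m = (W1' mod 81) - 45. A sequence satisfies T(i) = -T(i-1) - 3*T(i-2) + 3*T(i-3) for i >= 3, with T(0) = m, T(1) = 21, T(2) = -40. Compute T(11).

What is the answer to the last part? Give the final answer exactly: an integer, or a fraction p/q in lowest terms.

Part I: cross terms: (29*-21 - 20*-31)=11, (20*-31 - 34*-21)=94, (34*18 - -5*-31)=457, (-5*32 - -33*18)=434, (-33*20 - -32*32)=364, (-32*-31 - 29*20)=412; twice the area = |1772| = 1772; area = 886; answer 886
Part II: W1 = 886; threaded value p + q = 887; m = 32; T(3) = -1*(-40) - 3*(21) + 3*(32) = 73; iterating: T(3)=73, T(4)=110, T(5)=-449, T(6)=338, T(7)=1339, T(8)=-3700, T(9)=697, T(10)=14420, T(11)=-27611; answer -27611

-27611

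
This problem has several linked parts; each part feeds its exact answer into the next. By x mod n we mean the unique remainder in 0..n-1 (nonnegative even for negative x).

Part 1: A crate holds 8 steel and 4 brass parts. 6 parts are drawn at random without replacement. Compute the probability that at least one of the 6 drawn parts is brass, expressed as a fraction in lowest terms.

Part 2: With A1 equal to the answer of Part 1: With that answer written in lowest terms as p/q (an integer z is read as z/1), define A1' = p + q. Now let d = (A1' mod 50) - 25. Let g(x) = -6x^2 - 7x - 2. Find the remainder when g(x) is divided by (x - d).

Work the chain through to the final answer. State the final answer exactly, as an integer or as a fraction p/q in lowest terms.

-532

Part 1: total draws C(12,6) = 924; complement C(8,6) = 28; favorable 924 - 28 = 896; P = 32/33; answer 32/33
Part 2: A1 = 32/33; threaded value p + q = 65; d = -10; remainder = value at the root: -6*(-10)^2 - 7*(-10)^1 - 2 = (-600) + (70) + (-2) = -532; answer -532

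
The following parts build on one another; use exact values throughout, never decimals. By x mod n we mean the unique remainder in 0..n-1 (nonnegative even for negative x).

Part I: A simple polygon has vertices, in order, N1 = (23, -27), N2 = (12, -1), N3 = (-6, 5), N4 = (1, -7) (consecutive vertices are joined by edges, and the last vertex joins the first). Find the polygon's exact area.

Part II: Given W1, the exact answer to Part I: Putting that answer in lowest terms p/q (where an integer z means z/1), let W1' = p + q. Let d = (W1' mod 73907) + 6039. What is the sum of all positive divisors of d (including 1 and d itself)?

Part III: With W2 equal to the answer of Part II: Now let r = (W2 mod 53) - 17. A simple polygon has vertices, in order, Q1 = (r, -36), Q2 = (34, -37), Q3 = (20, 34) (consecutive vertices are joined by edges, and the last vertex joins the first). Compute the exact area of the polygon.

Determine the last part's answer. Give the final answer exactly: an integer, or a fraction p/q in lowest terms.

Part I: cross terms: (23*-1 - 12*-27)=301, (12*5 - -6*-1)=54, (-6*-7 - 1*5)=37, (1*-27 - 23*-7)=134; twice the area = |526| = 526; area = 263; answer 263
Part II: W1 = 263; threaded value p + q = 264; d = 6303; 6303 = 3 * 11 * 191; sigma = (1 + 3) * (1 + 11) * (1 + 191) = 4 * 12 * 192 = 9216; answer 9216
Part III: W2 = 9216; r = 30; cross terms: (30*-37 - 34*-36)=114, (34*34 - 20*-37)=1896, (20*-36 - 30*34)=-1740; twice the area = |270| = 270; area = 135; answer 135

135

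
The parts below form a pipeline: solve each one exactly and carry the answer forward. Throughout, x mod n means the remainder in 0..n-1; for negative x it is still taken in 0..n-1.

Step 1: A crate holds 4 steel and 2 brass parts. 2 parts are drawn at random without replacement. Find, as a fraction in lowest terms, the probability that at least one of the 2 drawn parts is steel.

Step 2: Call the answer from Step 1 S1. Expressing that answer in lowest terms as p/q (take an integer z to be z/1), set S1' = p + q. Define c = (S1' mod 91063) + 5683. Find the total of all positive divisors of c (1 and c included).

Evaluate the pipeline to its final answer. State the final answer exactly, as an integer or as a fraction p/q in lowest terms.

17856

Step 1: total draws C(6,2) = 15; complement C(2,2) = 1; favorable 15 - 1 = 14; P = 14/15; answer 14/15
Step 2: S1 = 14/15; threaded value p + q = 29; c = 5712; 5712 = 2^4 * 3 * 7 * 17; sigma = (1 + 2 + 4 + 8 + 16) * (1 + 3) * (1 + 7) * (1 + 17) = 31 * 4 * 8 * 18 = 17856; answer 17856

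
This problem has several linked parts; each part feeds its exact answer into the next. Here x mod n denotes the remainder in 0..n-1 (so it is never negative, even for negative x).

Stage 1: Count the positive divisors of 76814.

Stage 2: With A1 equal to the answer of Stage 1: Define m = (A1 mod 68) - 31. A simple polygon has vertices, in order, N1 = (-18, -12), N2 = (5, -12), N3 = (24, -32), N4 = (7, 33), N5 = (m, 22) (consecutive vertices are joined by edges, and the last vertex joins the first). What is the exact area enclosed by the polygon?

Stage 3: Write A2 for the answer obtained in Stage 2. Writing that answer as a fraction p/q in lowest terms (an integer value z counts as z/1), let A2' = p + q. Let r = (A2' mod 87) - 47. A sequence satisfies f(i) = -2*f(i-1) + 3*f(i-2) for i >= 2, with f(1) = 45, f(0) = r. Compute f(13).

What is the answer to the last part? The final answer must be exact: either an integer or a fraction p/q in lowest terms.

17138985

Stage 1: 76814 = 2 * 193 * 199; number of divisors = (1+1) * (1+1) * (1+1) = 8; answer 8
Stage 2: A1 = 8; m = -23; cross terms: (-18*-12 - 5*-12)=276, (5*-32 - 24*-12)=128, (24*33 - 7*-32)=1016, (7*22 - -23*33)=913, (-23*-12 - -18*22)=672; twice the area = |3005| = 3005; area = 3005/2; answer 3005/2
Stage 3: A2 = 3005/2; threaded value p + q = 3007; r = 2; f(2) = -2*(45) + 3*(2) = -84; iterating: f(2)=-84, f(3)=303, f(4)=-858, f(5)=2625, f(6)=-7824, f(7)=23523, f(8)=-70518, f(9)=211605, f(10)=-634764, f(11)=1904343, f(12)=-5712978, f(13)=17138985; answer 17138985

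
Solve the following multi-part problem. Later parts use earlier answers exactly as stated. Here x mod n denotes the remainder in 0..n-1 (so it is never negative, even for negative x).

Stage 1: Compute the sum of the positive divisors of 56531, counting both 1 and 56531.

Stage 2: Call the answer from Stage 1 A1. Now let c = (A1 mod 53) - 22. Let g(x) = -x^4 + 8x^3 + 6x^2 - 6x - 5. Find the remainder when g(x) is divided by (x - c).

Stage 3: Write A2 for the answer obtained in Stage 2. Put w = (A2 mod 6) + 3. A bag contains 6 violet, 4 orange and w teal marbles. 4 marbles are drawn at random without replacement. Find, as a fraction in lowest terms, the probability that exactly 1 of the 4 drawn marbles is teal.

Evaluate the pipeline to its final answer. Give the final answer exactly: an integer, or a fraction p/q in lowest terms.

480/1001

Stage 1: 56531 is prime, so its only divisors are 1 and 56531; sigma = 1 + 56531 = 56532; answer 56532
Stage 2: A1 = 56532; c = 12; remainder = value at the root: -1*(12)^4 + 8*(12)^3 + 6*(12)^2 - 6*(12)^1 - 5 = (-20736) + (13824) + (864) + (-72) + (-5) = -6125; answer -6125
Stage 3: A2 = -6125; w = 4; total draws C(14,4) = 1001; favorable C(4,1)*C(10,3) = 480; P = 480/1001; answer 480/1001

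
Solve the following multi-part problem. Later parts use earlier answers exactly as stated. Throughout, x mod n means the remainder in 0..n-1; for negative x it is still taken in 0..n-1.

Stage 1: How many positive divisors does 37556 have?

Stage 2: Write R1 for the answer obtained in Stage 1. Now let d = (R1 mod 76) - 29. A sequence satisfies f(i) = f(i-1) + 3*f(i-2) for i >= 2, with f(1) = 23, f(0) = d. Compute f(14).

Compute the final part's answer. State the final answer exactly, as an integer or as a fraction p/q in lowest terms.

Stage 1: 37556 = 2^2 * 41 * 229; number of divisors = (2+1) * (1+1) * (1+1) = 12; answer 12
Stage 2: R1 = 12; d = -17; f(2) = 1*(23) + 3*(-17) = -28; iterating: f(2)=-28, f(3)=41, f(4)=-43, f(5)=80, f(6)=-49, f(7)=191, f(8)=44, f(9)=617, f(10)=749, f(11)=2600, f(12)=4847, f(13)=12647, f(14)=27188; answer 27188

27188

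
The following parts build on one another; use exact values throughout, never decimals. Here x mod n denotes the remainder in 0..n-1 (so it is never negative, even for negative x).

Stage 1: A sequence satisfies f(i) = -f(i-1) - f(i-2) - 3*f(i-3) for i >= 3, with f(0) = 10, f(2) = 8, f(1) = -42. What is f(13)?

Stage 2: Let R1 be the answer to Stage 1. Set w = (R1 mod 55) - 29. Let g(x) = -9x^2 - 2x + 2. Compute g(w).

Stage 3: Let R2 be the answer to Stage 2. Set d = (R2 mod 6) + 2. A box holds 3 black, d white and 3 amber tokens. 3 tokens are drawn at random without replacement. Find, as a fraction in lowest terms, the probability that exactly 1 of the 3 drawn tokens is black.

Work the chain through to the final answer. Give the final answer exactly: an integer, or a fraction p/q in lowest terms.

27/55

Stage 1: f(3) = -1*(8) - 1*(-42) - 3*(10) = 4; iterating: f(3)=4, f(4)=114, f(5)=-142, f(6)=16, f(7)=-216, f(8)=626, f(9)=-458, f(10)=480, f(11)=-1900, f(12)=2794, f(13)=-2334; answer -2334
Stage 2: R1 = -2334; w = 2; -9*(2)^2 - 2*(2)^1 + 2 = (-36) + (-4) + (2) = -38; answer -38
Stage 3: R2 = -38; d = 6; total draws C(12,3) = 220; favorable C(3,1)*C(9,2) = 108; P = 27/55; answer 27/55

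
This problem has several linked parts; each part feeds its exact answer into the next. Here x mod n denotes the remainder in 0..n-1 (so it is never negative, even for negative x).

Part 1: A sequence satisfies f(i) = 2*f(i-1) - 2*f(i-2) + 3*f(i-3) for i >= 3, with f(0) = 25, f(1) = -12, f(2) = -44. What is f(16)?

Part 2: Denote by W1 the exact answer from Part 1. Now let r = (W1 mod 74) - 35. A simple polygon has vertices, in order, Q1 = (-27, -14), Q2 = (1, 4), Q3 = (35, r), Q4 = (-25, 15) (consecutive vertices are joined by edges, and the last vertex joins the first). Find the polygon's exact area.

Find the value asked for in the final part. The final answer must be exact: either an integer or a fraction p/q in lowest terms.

432

Part 1: f(3) = 2*(-44) - 2*(-12) + 3*(25) = 11; iterating: f(3)=11, f(4)=74, f(5)=-6, f(6)=-127, f(7)=-20, f(8)=196, f(9)=51, f(10)=-350, f(11)=-214, f(12)=425, f(13)=228, f(14)=-1036, f(15)=-1253, f(16)=250; answer 250
Part 2: W1 = 250; r = -7; cross terms: (-27*4 - 1*-14)=-94, (1*-7 - 35*4)=-147, (35*15 - -25*-7)=350, (-25*-14 - -27*15)=755; twice the area = |864| = 864; area = 432; answer 432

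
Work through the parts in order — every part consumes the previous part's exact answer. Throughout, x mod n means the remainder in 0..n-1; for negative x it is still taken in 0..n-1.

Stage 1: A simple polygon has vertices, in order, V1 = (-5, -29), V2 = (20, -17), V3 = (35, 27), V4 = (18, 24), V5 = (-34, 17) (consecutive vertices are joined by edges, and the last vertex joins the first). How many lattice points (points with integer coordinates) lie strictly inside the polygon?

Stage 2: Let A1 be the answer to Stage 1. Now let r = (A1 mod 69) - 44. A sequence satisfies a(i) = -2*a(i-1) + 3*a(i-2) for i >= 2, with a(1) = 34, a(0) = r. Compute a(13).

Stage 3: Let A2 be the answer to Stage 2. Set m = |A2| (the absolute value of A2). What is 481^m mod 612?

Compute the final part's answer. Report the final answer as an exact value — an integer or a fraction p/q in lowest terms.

121

Stage 1: cross terms: (-5*-17 - 20*-29)=665, (20*27 - 35*-17)=1135, (35*24 - 18*27)=354, (18*17 - -34*24)=1122, (-34*-29 - -5*17)=1071; twice the area = |4347| = 4347; area = 4347/2; boundary points = 1 + 1 + 1 + 1 + 1 = 5; strictly interior points = area - boundary/2 + 1 = 2172; answer 2172
Stage 2: A1 = 2172; r = -11; a(2) = -2*(34) + 3*(-11) = -101; iterating: a(2)=-101, a(3)=304, a(4)=-911, a(5)=2734, a(6)=-8201, a(7)=24604, a(8)=-73811, a(9)=221434, a(10)=-664301, a(11)=1992904, a(12)=-5978711, a(13)=17936134; answer 17936134
Stage 3: A2 = 17936134; m = 17936134; squarings mod 612: 481^1=481, 481^2=25, 481^4=13, 481^8=169, 481^16=409, 481^32=205, 481^64=409, 481^128=205, 481^256=409, 481^512=205, 481^1024=409, 481^2048=205, 481^4096=409, 481^8192=205, 481^16384=409, 481^32768=205, 481^65536=409, 481^131072=205, 481^262144=409, 481^524288=205, 481^1048576=409, 481^2097152=205, 481^4194304=409, 481^8388608=205, 481^16777216=409; 481^17936134 = 481^2 * 481^4 * 481^256 * 481^512 * 481^1024 * 481^2048 * 481^8192 * 481^32768 * 481^65536 * 481^1048576 * 481^16777216 = 121 (mod 612); answer 121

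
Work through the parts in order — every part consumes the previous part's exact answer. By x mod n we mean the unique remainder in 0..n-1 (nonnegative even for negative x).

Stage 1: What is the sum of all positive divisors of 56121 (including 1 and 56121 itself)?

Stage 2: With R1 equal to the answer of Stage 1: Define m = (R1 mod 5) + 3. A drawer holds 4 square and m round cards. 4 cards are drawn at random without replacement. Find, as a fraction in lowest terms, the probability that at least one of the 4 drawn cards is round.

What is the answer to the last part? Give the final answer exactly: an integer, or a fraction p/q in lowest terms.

34/35

Stage 1: 56121 = 3 * 13 * 1439; sigma = (1 + 3) * (1 + 13) * (1 + 1439) = 4 * 14 * 1440 = 80640; answer 80640
Stage 2: R1 = 80640; m = 3; total draws C(7,4) = 35; complement C(4,4) = 1; favorable 35 - 1 = 34; P = 34/35; answer 34/35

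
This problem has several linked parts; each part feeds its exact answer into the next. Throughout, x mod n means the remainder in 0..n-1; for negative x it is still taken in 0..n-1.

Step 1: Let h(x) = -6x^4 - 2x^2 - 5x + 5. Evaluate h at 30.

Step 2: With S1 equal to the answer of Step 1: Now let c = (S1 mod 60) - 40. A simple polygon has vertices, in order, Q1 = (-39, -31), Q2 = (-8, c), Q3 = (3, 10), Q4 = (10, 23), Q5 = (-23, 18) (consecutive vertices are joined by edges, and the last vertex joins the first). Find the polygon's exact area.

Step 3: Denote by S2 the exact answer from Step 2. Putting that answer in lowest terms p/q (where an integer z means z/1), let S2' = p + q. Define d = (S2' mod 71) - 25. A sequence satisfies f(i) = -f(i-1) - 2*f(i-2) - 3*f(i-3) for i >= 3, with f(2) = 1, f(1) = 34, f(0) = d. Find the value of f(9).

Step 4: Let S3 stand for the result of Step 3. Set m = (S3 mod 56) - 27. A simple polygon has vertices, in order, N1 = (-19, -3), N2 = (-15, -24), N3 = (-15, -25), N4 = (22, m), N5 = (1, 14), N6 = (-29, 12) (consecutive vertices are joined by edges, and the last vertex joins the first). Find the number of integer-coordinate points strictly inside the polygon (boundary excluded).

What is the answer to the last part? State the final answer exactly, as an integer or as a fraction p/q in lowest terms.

Step 1: -6*(30)^4 - 2*(30)^2 - 5*(30)^1 + 5 = (-4860000) + (-1800) + (-150) + (5) = -4861945; answer -4861945
Step 2: S1 = -4861945; c = -5; cross terms: (-39*-5 - -8*-31)=-53, (-8*10 - 3*-5)=-65, (3*23 - 10*10)=-31, (10*18 - -23*23)=709, (-23*-31 - -39*18)=1415; twice the area = |1975| = 1975; area = 1975/2; answer 1975/2
Step 3: S2 = 1975/2; threaded value p + q = 1977; d = 35; f(3) = -1*(1) - 2*(34) - 3*(35) = -174; iterating: f(3)=-174, f(4)=70, f(5)=275, f(6)=107, f(7)=-867, f(8)=-172, f(9)=1585; answer 1585
Step 4: S3 = 1585; m = -10; cross terms: (-19*-24 - -15*-3)=411, (-15*-25 - -15*-24)=15, (-15*-10 - 22*-25)=700, (22*14 - 1*-10)=318, (1*12 - -29*14)=418, (-29*-3 - -19*12)=315; twice the area = |2177| = 2177; area = 2177/2; boundary points = 1 + 1 + 1 + 3 + 2 + 5 = 13; strictly interior points = area - boundary/2 + 1 = 1083; answer 1083

1083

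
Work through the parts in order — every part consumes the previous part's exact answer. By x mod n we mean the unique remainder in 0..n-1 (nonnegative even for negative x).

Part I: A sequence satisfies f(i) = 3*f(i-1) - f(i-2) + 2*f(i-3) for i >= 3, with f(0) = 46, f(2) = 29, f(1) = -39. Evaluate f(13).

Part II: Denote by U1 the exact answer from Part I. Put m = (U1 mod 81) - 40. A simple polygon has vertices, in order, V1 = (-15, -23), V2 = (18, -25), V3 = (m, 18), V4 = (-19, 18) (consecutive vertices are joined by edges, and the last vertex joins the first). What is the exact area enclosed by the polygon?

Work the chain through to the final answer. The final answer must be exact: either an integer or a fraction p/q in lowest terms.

Part I: f(3) = 3*(29) - 1*(-39) + 2*(46) = 218; iterating: f(3)=218, f(4)=547, f(5)=1481, f(6)=4332, f(7)=12609, f(8)=36457, f(9)=105426, f(10)=305039, f(11)=882605, f(12)=2553628, f(13)=7388357; answer 7388357
Part II: U1 = 7388357; m = -17; cross terms: (-15*-25 - 18*-23)=789, (18*18 - -17*-25)=-101, (-17*18 - -19*18)=36, (-19*-23 - -15*18)=707; twice the area = |1431| = 1431; area = 1431/2; answer 1431/2

1431/2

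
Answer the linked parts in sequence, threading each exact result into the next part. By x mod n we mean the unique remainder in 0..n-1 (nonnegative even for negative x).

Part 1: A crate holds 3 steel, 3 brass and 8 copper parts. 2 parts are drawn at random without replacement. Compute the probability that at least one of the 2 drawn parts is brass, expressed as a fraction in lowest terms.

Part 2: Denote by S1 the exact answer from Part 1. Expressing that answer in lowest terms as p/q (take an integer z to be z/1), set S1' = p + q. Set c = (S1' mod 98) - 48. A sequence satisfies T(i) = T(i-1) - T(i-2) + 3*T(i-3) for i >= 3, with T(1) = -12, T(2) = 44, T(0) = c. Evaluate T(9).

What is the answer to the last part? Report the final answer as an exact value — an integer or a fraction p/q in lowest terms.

Part 1: total draws C(14,2) = 91; complement C(11,2) = 55; favorable 91 - 55 = 36; P = 36/91; answer 36/91
Part 2: S1 = 36/91; threaded value p + q = 127; c = -19; T(3) = 1*(44) - 1*(-12) + 3*(-19) = -1; iterating: T(3)=-1, T(4)=-81, T(5)=52, T(6)=130, T(7)=-165, T(8)=-139, T(9)=416; answer 416

416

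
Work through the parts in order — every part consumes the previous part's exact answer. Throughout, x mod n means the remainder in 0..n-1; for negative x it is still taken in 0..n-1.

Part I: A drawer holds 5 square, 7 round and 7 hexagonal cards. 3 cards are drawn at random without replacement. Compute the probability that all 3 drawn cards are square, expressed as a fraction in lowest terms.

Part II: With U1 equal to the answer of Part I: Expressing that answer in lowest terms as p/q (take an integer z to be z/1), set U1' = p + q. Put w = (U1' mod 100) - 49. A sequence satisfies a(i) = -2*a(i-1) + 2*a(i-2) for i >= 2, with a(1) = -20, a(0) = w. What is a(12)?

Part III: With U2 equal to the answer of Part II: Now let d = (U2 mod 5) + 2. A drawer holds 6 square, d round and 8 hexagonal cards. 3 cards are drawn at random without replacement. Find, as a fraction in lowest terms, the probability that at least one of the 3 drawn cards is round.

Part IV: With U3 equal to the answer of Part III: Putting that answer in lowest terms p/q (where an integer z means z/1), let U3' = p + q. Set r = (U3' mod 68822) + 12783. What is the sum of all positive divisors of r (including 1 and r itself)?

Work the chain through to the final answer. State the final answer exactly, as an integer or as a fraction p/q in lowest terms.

35712

Part I: total draws C(19,3) = 969; favorable C(5,3) = 10; P = 10/969; answer 10/969
Part II: U1 = 10/969; threaded value p + q = 979; w = 30; a(2) = -2*(-20) + 2*(30) = 100; iterating: a(2)=100, a(3)=-240, a(4)=680, a(5)=-1840, a(6)=5040, a(7)=-13760, a(8)=37600, a(9)=-102720, a(10)=280640, a(11)=-766720, a(12)=2094720; answer 2094720
Part III: U2 = 2094720; d = 2; total draws C(16,3) = 560; complement C(14,3) = 364; favorable 560 - 364 = 196; P = 7/20; answer 7/20
Part IV: U3 = 7/20; threaded value p + q = 27; r = 12810; 12810 = 2 * 3 * 5 * 7 * 61; sigma = (1 + 2) * (1 + 3) * (1 + 5) * (1 + 7) * (1 + 61) = 3 * 4 * 6 * 8 * 62 = 35712; answer 35712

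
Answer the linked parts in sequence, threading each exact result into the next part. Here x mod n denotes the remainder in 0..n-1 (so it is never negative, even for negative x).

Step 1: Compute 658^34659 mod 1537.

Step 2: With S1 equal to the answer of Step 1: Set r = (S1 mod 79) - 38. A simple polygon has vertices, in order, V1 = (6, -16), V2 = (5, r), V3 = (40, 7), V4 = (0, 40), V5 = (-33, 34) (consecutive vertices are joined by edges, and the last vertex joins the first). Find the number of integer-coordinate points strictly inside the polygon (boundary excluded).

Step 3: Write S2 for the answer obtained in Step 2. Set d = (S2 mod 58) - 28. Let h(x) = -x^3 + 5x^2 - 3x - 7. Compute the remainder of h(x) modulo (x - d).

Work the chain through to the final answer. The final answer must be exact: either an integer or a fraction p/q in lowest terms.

-6067

Step 1: squarings mod 1537: 658^1=658, 658^2=1067, 658^4=1109, 658^8=281, 658^16=574, 658^32=558, 658^64=890, 658^128=545, 658^256=384, 658^512=1441, 658^1024=1531, 658^2048=36, 658^4096=1296, 658^8192=1212, 658^16384=1109, 658^32768=281; 658^34659 = 658^1 * 658^2 * 658^32 * 658^64 * 658^256 * 658^512 * 658^1024 * 658^32768 = 1038 (mod 1537); answer 1038
Step 2: S1 = 1038; r = -27; cross terms: (6*-27 - 5*-16)=-82, (5*7 - 40*-27)=1115, (40*40 - 0*7)=1600, (0*34 - -33*40)=1320, (-33*-16 - 6*34)=324; twice the area = |4277| = 4277; area = 4277/2; boundary points = 1 + 1 + 1 + 3 + 1 = 7; strictly interior points = area - boundary/2 + 1 = 2136; answer 2136
Step 3: S2 = 2136; d = 20; remainder = value at the root: -1*(20)^3 + 5*(20)^2 - 3*(20)^1 - 7 = (-8000) + (2000) + (-60) + (-7) = -6067; answer -6067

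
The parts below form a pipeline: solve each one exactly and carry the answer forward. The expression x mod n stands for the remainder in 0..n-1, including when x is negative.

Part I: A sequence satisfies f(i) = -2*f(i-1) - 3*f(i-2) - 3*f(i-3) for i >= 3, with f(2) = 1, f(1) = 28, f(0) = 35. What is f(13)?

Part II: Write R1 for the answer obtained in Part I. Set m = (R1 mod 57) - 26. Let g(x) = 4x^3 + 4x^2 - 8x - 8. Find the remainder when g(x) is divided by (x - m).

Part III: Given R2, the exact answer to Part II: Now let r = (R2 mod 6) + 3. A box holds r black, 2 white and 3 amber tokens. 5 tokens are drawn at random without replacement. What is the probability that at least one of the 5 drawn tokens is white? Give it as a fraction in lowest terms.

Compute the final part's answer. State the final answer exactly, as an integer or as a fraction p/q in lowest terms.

25/28

Part I: f(3) = -2*(1) - 3*(28) - 3*(35) = -191; iterating: f(3)=-191, f(4)=295, f(5)=-20, f(6)=-272, f(7)=-281, f(8)=1438, f(9)=-1217, f(10)=-1037, f(11)=1411, f(12)=3940, f(13)=-9002; answer -9002
Part II: R1 = -9002; m = -22; remainder = value at the root: 4*(-22)^3 + 4*(-22)^2 - 8*(-22)^1 - 8 = (-42592) + (1936) + (176) + (-8) = -40488; answer -40488
Part III: R2 = -40488; r = 3; total draws C(8,5) = 56; complement C(6,5) = 6; favorable 56 - 6 = 50; P = 25/28; answer 25/28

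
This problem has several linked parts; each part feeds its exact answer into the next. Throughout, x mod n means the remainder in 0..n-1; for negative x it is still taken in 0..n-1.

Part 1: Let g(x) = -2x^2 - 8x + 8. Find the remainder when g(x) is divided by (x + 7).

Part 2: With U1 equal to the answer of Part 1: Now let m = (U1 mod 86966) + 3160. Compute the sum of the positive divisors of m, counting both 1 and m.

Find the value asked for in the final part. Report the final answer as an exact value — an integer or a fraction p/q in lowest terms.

159936

Part 1: remainder = value at the root: -2*(-7)^2 - 8*(-7)^1 + 8 = (-98) + (56) + (8) = -34; answer -34
Part 2: U1 = -34; m = 90092; 90092 = 2^2 * 101 * 223; sigma = (1 + 2 + 4) * (1 + 101) * (1 + 223) = 7 * 102 * 224 = 159936; answer 159936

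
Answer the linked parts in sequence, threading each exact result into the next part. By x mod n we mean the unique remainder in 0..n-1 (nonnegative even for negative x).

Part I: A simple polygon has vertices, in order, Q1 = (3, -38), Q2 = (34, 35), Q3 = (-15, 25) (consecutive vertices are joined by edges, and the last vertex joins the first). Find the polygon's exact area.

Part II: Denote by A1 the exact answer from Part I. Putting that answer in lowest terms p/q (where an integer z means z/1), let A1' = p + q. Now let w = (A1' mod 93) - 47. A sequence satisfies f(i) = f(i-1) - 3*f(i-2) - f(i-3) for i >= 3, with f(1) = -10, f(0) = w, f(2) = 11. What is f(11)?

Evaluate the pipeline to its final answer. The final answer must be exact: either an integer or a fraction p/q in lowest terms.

-9358

Part I: cross terms: (3*35 - 34*-38)=1397, (34*25 - -15*35)=1375, (-15*-38 - 3*25)=495; twice the area = |3267| = 3267; area = 3267/2; answer 3267/2
Part II: A1 = 3267/2; threaded value p + q = 3269; w = -33; f(3) = 1*(11) - 3*(-10) - 1*(-33) = 74; iterating: f(3)=74, f(4)=51, f(5)=-182, f(6)=-409, f(7)=86, f(8)=1495, f(9)=1646, f(10)=-2925, f(11)=-9358; answer -9358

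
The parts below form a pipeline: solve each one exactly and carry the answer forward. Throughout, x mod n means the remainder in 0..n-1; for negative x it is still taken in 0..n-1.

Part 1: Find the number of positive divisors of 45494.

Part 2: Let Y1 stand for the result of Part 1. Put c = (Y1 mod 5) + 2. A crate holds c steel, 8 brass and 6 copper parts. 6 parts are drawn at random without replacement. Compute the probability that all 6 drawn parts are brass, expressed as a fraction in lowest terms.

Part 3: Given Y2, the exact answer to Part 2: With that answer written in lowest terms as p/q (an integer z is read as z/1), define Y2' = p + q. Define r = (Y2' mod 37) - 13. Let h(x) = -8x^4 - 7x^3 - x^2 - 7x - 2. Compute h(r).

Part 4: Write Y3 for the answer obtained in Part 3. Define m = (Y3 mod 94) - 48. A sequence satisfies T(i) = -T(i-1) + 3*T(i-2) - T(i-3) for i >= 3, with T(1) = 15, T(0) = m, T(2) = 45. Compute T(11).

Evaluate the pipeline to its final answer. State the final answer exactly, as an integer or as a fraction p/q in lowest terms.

Part 1: 45494 = 2 * 23^2 * 43; number of divisors = (1+1) * (2+1) * (1+1) = 12; answer 12
Part 2: Y1 = 12; c = 4; total draws C(18,6) = 18564; favorable C(8,6) = 28; P = 1/663; answer 1/663
Part 3: Y2 = 1/663; threaded value p + q = 664; r = 22; -8*(22)^4 - 7*(22)^3 - 1*(22)^2 - 7*(22)^1 - 2 = (-1874048) + (-74536) + (-484) + (-154) + (-2) = -1949224; answer -1949224
Part 4: Y3 = -1949224; m = 6; T(3) = -1*(45) + 3*(15) - 1*(6) = -6; iterating: T(3)=-6, T(4)=126, T(5)=-189, T(6)=573, T(7)=-1266, T(8)=3174, T(9)=-7545, T(10)=18333, T(11)=-44142; answer -44142

-44142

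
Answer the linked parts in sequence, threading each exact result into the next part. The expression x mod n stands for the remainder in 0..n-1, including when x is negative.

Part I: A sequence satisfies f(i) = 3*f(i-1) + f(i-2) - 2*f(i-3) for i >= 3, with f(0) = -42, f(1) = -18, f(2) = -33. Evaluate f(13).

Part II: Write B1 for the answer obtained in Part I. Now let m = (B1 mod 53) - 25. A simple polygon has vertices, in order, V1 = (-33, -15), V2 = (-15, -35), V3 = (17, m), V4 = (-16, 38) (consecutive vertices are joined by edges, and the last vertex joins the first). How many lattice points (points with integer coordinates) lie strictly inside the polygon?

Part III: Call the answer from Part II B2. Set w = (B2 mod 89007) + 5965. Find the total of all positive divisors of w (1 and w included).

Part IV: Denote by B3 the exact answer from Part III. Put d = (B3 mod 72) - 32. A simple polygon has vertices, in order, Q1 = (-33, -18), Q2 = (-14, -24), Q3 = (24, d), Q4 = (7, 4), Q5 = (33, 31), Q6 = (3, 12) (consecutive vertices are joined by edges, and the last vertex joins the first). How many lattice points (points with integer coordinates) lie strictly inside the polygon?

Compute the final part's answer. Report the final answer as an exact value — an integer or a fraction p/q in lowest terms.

1302

Part I: f(3) = 3*(-33) + 1*(-18) - 2*(-42) = -33; iterating: f(3)=-33, f(4)=-96, f(5)=-255, f(6)=-795, f(7)=-2448, f(8)=-7629, f(9)=-23745, f(10)=-73968, f(11)=-230391, f(12)=-717651, f(13)=-2235408; answer -2235408
Part II: B1 = -2235408; m = 1; cross terms: (-33*-35 - -15*-15)=930, (-15*1 - 17*-35)=580, (17*38 - -16*1)=662, (-16*-15 - -33*38)=1494; twice the area = |3666| = 3666; area = 1833; boundary points = 2 + 4 + 1 + 1 = 8; strictly interior points = area - boundary/2 + 1 = 1830; answer 1830
Part III: B2 = 1830; w = 7795; 7795 = 5 * 1559; sigma = (1 + 5) * (1 + 1559) = 6 * 1560 = 9360; answer 9360
Part IV: B3 = 9360; d = -32; cross terms: (-33*-24 - -14*-18)=540, (-14*-32 - 24*-24)=1024, (24*4 - 7*-32)=320, (7*31 - 33*4)=85, (33*12 - 3*31)=303, (3*-18 - -33*12)=342; twice the area = |2614| = 2614; area = 1307; boundary points = 1 + 2 + 1 + 1 + 1 + 6 = 12; strictly interior points = area - boundary/2 + 1 = 1302; answer 1302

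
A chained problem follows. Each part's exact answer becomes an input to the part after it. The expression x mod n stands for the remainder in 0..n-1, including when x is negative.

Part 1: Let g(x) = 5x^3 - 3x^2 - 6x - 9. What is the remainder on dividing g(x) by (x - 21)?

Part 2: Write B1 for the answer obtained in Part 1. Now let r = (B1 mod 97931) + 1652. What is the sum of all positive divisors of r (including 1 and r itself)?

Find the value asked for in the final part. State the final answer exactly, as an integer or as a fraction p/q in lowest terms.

46500

Part 1: remainder = value at the root: 5*(21)^3 - 3*(21)^2 - 6*(21)^1 - 9 = (46305) + (-1323) + (-126) + (-9) = 44847; answer 44847
Part 2: B1 = 44847; r = 46499; 46499 is prime, so its only divisors are 1 and 46499; sigma = 1 + 46499 = 46500; answer 46500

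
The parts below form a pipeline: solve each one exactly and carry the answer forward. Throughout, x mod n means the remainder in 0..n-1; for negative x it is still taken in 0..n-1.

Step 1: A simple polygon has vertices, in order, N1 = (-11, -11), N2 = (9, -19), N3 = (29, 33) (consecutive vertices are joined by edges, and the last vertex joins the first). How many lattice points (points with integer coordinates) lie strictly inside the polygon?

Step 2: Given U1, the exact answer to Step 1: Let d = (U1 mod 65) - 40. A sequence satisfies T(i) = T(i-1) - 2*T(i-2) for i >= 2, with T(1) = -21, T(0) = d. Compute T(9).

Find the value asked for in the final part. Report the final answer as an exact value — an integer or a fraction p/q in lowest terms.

Step 1: cross terms: (-11*-19 - 9*-11)=308, (9*33 - 29*-19)=848, (29*-11 - -11*33)=44; twice the area = |1200| = 1200; area = 600; boundary points = 4 + 4 + 4 = 12; strictly interior points = area - boundary/2 + 1 = 595; answer 595
Step 2: U1 = 595; d = -30; T(2) = 1*(-21) - 2*(-30) = 39; iterating: T(2)=39, T(3)=81, T(4)=3, T(5)=-159, T(6)=-165, T(7)=153, T(8)=483, T(9)=177; answer 177

177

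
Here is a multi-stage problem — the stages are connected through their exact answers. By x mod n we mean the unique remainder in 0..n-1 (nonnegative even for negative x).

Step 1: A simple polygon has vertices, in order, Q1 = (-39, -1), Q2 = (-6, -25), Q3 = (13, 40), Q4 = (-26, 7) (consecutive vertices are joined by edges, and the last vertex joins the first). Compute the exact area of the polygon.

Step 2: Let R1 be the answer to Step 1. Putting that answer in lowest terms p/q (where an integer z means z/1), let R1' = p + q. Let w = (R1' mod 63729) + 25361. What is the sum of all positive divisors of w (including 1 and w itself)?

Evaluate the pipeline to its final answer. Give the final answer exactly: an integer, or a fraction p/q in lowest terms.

67340

Step 1: cross terms: (-39*-25 - -6*-1)=969, (-6*40 - 13*-25)=85, (13*7 - -26*40)=1131, (-26*-1 - -39*7)=299; twice the area = |2484| = 2484; area = 1242; answer 1242
Step 2: R1 = 1242; threaded value p + q = 1243; w = 26604; 26604 = 2^2 * 3^2 * 739; sigma = (1 + 2 + 4) * (1 + 3 + 9) * (1 + 739) = 7 * 13 * 740 = 67340; answer 67340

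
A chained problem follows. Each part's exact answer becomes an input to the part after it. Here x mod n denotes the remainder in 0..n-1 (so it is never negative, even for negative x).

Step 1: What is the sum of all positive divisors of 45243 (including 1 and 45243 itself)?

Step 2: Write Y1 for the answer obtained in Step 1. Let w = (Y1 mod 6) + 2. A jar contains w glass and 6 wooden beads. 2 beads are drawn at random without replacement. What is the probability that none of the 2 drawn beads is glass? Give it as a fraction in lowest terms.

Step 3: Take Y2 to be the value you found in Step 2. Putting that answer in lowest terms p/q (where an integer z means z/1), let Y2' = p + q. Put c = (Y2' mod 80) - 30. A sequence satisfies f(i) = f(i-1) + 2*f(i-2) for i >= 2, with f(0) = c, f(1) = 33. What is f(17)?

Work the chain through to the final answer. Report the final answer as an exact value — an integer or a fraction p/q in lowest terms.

Step 1: 45243 = 3^2 * 11 * 457; sigma = (1 + 3 + 9) * (1 + 11) * (1 + 457) = 13 * 12 * 458 = 71448; answer 71448
Step 2: Y1 = 71448; w = 2; total draws C(8,2) = 28; favorable C(6,2) = 15; P = 15/28; answer 15/28
Step 3: Y2 = 15/28; threaded value p + q = 43; c = 13; f(2) = 1*(33) + 2*(13) = 59; iterating: f(2)=59, f(3)=125, f(4)=243, f(5)=493, f(6)=979, f(7)=1965, f(8)=3923, f(9)=7853, f(10)=15699, f(11)=31405, f(12)=62803, f(13)=125613, f(14)=251219, f(15)=502445, f(16)=1004883, f(17)=2009773; answer 2009773

2009773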